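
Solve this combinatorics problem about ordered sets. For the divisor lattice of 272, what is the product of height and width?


Height = length of longest chain minus 1; width = size of largest antichain.
A maximum chain: 1 | 17 | 34 | 68 | 136 | 272  (height 5).
A maximum antichain: {2, 17}  (width 2).
Product = 5 * 2 = 10


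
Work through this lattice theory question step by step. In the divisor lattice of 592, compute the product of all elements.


Divisors of 592: [1, 2, 4, 8, 16, 37, 74, 148, 296, 592]
Product = n^(d(n)/2) = 592^(10/2)
Product = 72712409055232


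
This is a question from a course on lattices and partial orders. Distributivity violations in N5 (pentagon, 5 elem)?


Distributive law: a ^ (b v c) = (a ^ b) v (a ^ c).
Check all 5^3 = 125 ordered triples (a,b,c).
  e.g. a=b, b=a, c=c: lhs=b != rhs=a
  e.g. a=b, b=c, c=a: lhs=b != rhs=a
Total violating triples: 2


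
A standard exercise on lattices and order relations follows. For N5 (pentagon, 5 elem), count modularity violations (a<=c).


Modular law: if a <= c then a v (b ^ c) = (a v b) ^ c.
Check all triples (a,b,c) with a <= c among 5 elements.
  e.g. a=a, b=c, c=b: lhs=a != rhs=b
Total violating triples: 1


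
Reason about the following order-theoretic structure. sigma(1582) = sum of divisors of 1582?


sigma(n) = sum of divisors.
Divisors of 1582: [1, 2, 7, 14, 113, 226, 791, 1582]
Sum = 2736


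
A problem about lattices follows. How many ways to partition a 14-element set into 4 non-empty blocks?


S(n,k) = k*S(n-1,k) + S(n-1,k-1).
S(13,4) = 2532530, S(13,3) = 261625
S(14,4) = 4*2532530 + 261625 = 10130120 + 261625
S(14,4) = 10391745


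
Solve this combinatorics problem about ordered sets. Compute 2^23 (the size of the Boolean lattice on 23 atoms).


Power set = 2^n.
2^23 = 8388608


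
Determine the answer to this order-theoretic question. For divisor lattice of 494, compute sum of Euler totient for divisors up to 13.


Divisors of 494 up to 13: [1, 2, 13]
phi values: [1, 1, 12]
Sum = 14


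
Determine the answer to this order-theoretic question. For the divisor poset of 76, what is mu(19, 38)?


In a divisor lattice, mu(a,b) = mu(b/a) where mu is the classical Mobius function.
b/a = 38/19 = 2
Prime factorization of 2: primes [2]
2 is squarefree with 1 prime factor(s), so mu(2) = (-1)^1 = -1


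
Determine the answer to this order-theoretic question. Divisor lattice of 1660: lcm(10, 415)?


Join=lcm.
gcd(10,415)=5
lcm=830


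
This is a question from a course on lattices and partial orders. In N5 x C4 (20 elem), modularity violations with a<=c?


Modular law: if a <= c then a v (b ^ c) = (a v b) ^ c.
Check all triples (a,b,c) with a <= c among 20 elements.
  e.g. a=(a,0), b=(c,0), c=(b,0): lhs=(a,0) != rhs=(b,0)
  e.g. a=(a,0), b=(c,1), c=(b,0): lhs=(a,0) != rhs=(b,0)
Total violating triples: 40


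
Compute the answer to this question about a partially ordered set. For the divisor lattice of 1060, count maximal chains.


A maximal chain goes from the minimum element to a maximal element via cover relations.
Counting all min-to-max paths in the cover graph.
Total maximal chains: 12


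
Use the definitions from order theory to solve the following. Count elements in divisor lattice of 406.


Divisors of 406: [1, 2, 7, 14, 29, 58, 203, 406]
Count: 8


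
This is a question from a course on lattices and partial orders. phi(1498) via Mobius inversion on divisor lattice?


phi(n) = n * prod_{p|n} (1 - 1/p).
Prime divisors of 1498: [2, 7, 107]
phi(1498) = 1498 * (1 - 1/2) * (1 - 1/7) * (1 - 1/107)
phi(1498) = 636


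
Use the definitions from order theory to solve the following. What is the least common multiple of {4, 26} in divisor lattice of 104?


In a divisor lattice, join = lcm (least common multiple).
Compute lcm iteratively: start with first element, then lcm(current, next).
Elements: [4, 26]
lcm(4,26) = 52
Final lcm = 52


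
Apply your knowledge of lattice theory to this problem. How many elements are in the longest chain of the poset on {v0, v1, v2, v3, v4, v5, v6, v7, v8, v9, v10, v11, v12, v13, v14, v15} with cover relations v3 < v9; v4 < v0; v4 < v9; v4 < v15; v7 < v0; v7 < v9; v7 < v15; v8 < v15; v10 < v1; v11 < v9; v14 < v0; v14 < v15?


A chain is a totally ordered subset; we count the number of elements in a maximum chain.
Compute, for each element x, the size of the longest chain ending at x:
  v2: 1
  v3: 1
  v4: 1
  v5: 1
  v6: 1
  v7: 1
  ...
A maximum chain: v4 < v0
Number of elements in the longest chain: 2


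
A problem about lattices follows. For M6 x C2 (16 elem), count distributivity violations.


Distributive law: a ^ (b v c) = (a ^ b) v (a ^ c).
Check all 16^3 = 4096 ordered triples (a,b,c).
  e.g. a=(a1,0), b=(a2,0), c=(a3,0): lhs=(a1,0) != rhs=(0,0)
  e.g. a=(a1,0), b=(a2,0), c=(a3,1): lhs=(a1,0) != rhs=(0,0)
Total violating triples: 960


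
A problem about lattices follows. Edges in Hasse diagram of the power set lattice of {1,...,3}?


A cover relation a -< b holds when a < b with no c strictly between.
Cover relations:
  {} -< {1}
  {} -< {2}
  {} -< {3}
  {1} -< {1,2}
  {1} -< {1,3}
  {2} -< {1,2}
  {2} -< {2,3}
  {3} -< {1,3}
  ...4 more
Total: 12


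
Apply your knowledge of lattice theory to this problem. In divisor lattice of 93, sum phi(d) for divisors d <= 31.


Divisors of 93 up to 31: [1, 3, 31]
phi values: [1, 2, 30]
Sum = 33


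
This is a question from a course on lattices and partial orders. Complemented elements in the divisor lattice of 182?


An element a is complemented if some b has a meet b = bottom, a join b = top.
a is complemented iff gcd(a, n/a)=1, i.e. a is a unitary divisor of 182.
Complemented elements: 1, 2, 7, 13, 14, 26, ... (2 more)
Count: 8


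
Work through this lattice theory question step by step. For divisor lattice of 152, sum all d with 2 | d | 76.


Interval [2,76] in divisors of 152: [2, 4, 38, 76]
Sum = 120


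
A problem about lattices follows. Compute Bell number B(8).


B(n) = number of set partitions of an n-element set.
B(n) satisfies the recurrence: B(n+1) = sum_k C(n,k)*B(k).
B(8) = 4140


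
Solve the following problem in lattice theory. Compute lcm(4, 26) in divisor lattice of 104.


In a divisor lattice, join = lcm (least common multiple).
gcd(4,26) = 2
lcm(4,26) = 4*26/gcd = 104/2 = 52


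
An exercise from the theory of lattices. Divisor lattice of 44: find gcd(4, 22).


In a divisor lattice, meet = gcd (greatest common divisor).
By Euclidean algorithm or factoring: gcd(4,22) = 2


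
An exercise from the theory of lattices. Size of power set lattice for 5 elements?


Power set = 2^n.
2^5 = 32


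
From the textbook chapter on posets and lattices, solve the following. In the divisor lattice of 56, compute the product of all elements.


Divisors of 56: [1, 2, 4, 7, 8, 14, 28, 56]
Product = n^(d(n)/2) = 56^(8/2)
Product = 9834496


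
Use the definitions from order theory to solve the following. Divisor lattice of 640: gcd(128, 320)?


Meet=gcd.
gcd(128,320)=64


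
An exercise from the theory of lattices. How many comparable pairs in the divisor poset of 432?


A comparable pair {a,b} has a < b or b < a in the order.
Count unordered pairs where one element is strictly below the other.
Examples: {1,2}, {1,3}, {1,4}, {1,6}, ...
Total comparable pairs: 130


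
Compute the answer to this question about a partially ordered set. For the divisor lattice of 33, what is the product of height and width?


Height = length of longest chain minus 1; width = size of largest antichain.
A maximum chain: 1 | 11 | 33  (height 2).
A maximum antichain: {3, 11}  (width 2).
Product = 2 * 2 = 4


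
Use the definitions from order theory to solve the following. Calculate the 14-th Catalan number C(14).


C(n) = C(2n, n) / (n+1).
C(28, 14) = 40116600
C(14) = 40116600 / 15 = 2674440


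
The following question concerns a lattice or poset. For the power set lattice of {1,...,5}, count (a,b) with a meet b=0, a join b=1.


Complement pair (a,b): a meet b = bottom, a join b = top.
Here: A intersect B = {} and A union B = {1,...,5}.
Pairs found: ({},{1,2,3,4,5}), ({1},{2,3,4,5}), ({2},{1,3,4,5}), ({3},{1,2,4,5}), ... (28 more)
Total ordered pairs: 32


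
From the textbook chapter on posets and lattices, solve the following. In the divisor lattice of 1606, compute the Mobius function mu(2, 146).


In a divisor lattice, mu(a,b) = mu(b/a) where mu is the classical Mobius function.
b/a = 146/2 = 73
Prime factorization of 73: primes [73]
73 is squarefree with 1 prime factor(s), so mu(73) = (-1)^1 = -1


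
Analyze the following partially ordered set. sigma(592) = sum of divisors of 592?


sigma(n) = sum of divisors.
Divisors of 592: [1, 2, 4, 8, 16, 37, 74, 148, 296, 592]
Sum = 1178


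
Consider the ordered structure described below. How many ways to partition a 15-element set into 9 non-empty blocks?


S(n,k) = k*S(n-1,k) + S(n-1,k-1).
S(14,9) = 5135130, S(14,8) = 20912320
S(15,9) = 9*5135130 + 20912320 = 46216170 + 20912320
S(15,9) = 67128490


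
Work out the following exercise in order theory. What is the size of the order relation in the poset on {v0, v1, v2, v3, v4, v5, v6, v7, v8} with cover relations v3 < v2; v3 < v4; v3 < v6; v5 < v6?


The order relation is {(a,b) : a <= b}, reflexive so it includes (a,a).
Examples: (v0,v0), (v1,v1), (v2,v2), (v3,v2), (v3,v3), ...
Total ordered pairs: 13


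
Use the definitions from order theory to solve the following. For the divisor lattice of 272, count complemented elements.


An element a is complemented if some b has a meet b = bottom, a join b = top.
a is complemented iff gcd(a, n/a)=1, i.e. a is a unitary divisor of 272.
Complemented elements: 1, 16, 17, 272
Count: 4


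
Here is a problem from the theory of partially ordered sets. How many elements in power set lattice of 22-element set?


Power set = 2^n.
2^22 = 4194304


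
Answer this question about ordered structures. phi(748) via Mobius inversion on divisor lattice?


phi(n) = n * prod_{p|n} (1 - 1/p).
Prime divisors of 748: [2, 11, 17]
phi(748) = 748 * (1 - 1/2) * (1 - 1/11) * (1 - 1/17)
phi(748) = 320


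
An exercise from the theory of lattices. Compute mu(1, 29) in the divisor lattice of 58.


In a divisor lattice, mu(a,b) = mu(b/a) where mu is the classical Mobius function.
b/a = 29/1 = 29
Prime factorization of 29: primes [29]
29 is squarefree with 1 prime factor(s), so mu(29) = (-1)^1 = -1


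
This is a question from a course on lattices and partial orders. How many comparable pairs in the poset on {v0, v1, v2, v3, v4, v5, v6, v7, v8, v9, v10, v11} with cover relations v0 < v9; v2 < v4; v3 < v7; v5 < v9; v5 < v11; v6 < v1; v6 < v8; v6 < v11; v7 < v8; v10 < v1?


A comparable pair {a,b} has a < b or b < a in the order.
Count unordered pairs where one element is strictly below the other.
Examples: {v0,v9}, {v1,v6}, {v1,v10}, {v2,v4}, ...
Total comparable pairs: 11


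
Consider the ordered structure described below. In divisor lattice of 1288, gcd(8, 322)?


Meet=gcd.
gcd(8,322)=2


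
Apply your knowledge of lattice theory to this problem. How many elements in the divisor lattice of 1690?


Divisors of 1690: [1, 2, 5, 10, 13, 26, 65, 130, 169, 338, 845, 1690]
Count: 12


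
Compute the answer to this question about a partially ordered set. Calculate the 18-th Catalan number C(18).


C(n) = C(2n, n) / (n+1).
C(36, 18) = 9075135300
C(18) = 9075135300 / 19 = 477638700


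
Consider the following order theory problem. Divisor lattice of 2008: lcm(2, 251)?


Join=lcm.
gcd(2,251)=1
lcm=502


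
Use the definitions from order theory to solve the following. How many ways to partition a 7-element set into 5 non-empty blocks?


S(n,k) = k*S(n-1,k) + S(n-1,k-1).
S(6,5) = 15, S(6,4) = 65
S(7,5) = 5*15 + 65 = 75 + 65
S(7,5) = 140


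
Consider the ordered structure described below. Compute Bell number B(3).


B(n) = number of set partitions of an n-element set.
B(n) satisfies the recurrence: B(n+1) = sum_k C(n,k)*B(k).
B(3) = 5


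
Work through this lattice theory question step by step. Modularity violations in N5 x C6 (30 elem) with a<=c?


Modular law: if a <= c then a v (b ^ c) = (a v b) ^ c.
Check all triples (a,b,c) with a <= c among 30 elements.
  e.g. a=(a,0), b=(c,0), c=(b,0): lhs=(a,0) != rhs=(b,0)
  e.g. a=(a,0), b=(c,1), c=(b,0): lhs=(a,0) != rhs=(b,0)
Total violating triples: 126


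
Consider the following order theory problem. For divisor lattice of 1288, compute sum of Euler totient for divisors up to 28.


Divisors of 1288 up to 28: [1, 2, 4, 7, 8, 14, 23, 28]
phi values: [1, 1, 2, 6, 4, 6, 22, 12]
Sum = 54


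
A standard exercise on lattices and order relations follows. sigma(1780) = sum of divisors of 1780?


sigma(n) = sum of divisors.
Divisors of 1780: [1, 2, 4, 5, 10, 20, 89, 178, 356, 445, 890, 1780]
Sum = 3780


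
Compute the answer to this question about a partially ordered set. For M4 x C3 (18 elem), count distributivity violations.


Distributive law: a ^ (b v c) = (a ^ b) v (a ^ c).
Check all 18^3 = 5832 ordered triples (a,b,c).
  e.g. a=(a1,0), b=(a2,0), c=(a3,0): lhs=(a1,0) != rhs=(0,0)
  e.g. a=(a1,0), b=(a2,0), c=(a3,1): lhs=(a1,0) != rhs=(0,0)
Total violating triples: 648


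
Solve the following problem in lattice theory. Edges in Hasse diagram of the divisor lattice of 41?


A cover relation a -< b holds when a < b with no c strictly between.
Cover relations:
  1 -< 41
Total: 1


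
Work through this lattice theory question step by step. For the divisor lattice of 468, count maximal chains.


A maximal chain goes from the minimum element to a maximal element via cover relations.
Counting all min-to-max paths in the cover graph.
Total maximal chains: 30


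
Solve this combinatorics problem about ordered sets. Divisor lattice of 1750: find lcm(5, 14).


In a divisor lattice, join = lcm (least common multiple).
gcd(5,14) = 1
lcm(5,14) = 5*14/gcd = 70/1 = 70


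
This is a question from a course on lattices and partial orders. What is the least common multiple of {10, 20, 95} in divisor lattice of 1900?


In a divisor lattice, join = lcm (least common multiple).
Compute lcm iteratively: start with first element, then lcm(current, next).
Elements: [10, 20, 95]
lcm(10,20) = 20
lcm(20,95) = 380
Final lcm = 380


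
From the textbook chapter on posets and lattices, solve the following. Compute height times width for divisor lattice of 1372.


Height = length of longest chain minus 1; width = size of largest antichain.
A maximum chain: 1 | 7 | 49 | 343 | 686 | 1372  (height 5).
A maximum antichain: {4, 14, 49}  (width 3).
Product = 5 * 3 = 15


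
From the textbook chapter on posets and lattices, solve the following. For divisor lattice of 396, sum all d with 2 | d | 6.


Interval [2,6] in divisors of 396: [2, 6]
Sum = 8


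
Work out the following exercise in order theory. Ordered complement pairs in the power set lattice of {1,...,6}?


Complement pair (a,b): a meet b = bottom, a join b = top.
Here: A intersect B = {} and A union B = {1,...,6}.
Pairs found: ({},{1,2,3,4,5,6}), ({1},{2,3,4,5,6}), ({2},{1,3,4,5,6}), ({3},{1,2,4,5,6}), ... (60 more)
Total ordered pairs: 64


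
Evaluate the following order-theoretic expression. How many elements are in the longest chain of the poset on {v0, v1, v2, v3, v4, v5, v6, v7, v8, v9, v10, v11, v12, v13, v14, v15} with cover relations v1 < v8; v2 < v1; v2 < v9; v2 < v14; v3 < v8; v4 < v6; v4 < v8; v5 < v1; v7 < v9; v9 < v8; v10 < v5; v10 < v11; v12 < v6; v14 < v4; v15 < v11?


A chain is a totally ordered subset; we count the number of elements in a maximum chain.
Compute, for each element x, the size of the longest chain ending at x:
  v0: 1
  v2: 1
  v3: 1
  v7: 1
  v10: 1
  v12: 1
  ...
A maximum chain: v2 < v14 < v4 < v6
Number of elements in the longest chain: 4


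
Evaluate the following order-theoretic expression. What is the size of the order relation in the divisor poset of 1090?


The order relation is {(a,b) : a <= b}, reflexive so it includes (a,a).
Examples: (1,1), (1,10), (1,109), (1,1090), (1,2), ...
Total ordered pairs: 27


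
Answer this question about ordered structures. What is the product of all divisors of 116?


Divisors of 116: [1, 2, 4, 29, 58, 116]
Product = n^(d(n)/2) = 116^(6/2)
Product = 1560896


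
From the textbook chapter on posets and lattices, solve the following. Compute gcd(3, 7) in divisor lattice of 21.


In a divisor lattice, meet = gcd (greatest common divisor).
By Euclidean algorithm or factoring: gcd(3,7) = 1


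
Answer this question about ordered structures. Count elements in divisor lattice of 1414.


Divisors of 1414: [1, 2, 7, 14, 101, 202, 707, 1414]
Count: 8


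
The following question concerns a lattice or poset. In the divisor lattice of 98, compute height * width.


Height = length of longest chain minus 1; width = size of largest antichain.
A maximum chain: 1 | 7 | 49 | 98  (height 3).
A maximum antichain: {2, 7}  (width 2).
Product = 3 * 2 = 6


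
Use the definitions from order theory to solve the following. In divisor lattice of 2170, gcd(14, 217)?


Meet=gcd.
gcd(14,217)=7


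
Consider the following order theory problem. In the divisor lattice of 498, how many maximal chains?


A maximal chain goes from the minimum element to a maximal element via cover relations.
Counting all min-to-max paths in the cover graph.
Total maximal chains: 6


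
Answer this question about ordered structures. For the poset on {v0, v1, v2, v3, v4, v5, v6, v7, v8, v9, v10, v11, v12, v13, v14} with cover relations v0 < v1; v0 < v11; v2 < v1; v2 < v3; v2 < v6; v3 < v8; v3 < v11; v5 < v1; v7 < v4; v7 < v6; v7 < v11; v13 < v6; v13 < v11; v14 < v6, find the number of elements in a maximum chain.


A chain is a totally ordered subset; we count the number of elements in a maximum chain.
Compute, for each element x, the size of the longest chain ending at x:
  v0: 1
  v2: 1
  v5: 1
  v7: 1
  v9: 1
  v10: 1
  ...
A maximum chain: v2 < v3 < v8
Number of elements in the longest chain: 3


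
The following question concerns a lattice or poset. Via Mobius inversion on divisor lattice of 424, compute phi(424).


phi(n) = n * prod_{p|n} (1 - 1/p).
Prime divisors of 424: [2, 53]
phi(424) = 424 * (1 - 1/2) * (1 - 1/53)
phi(424) = 208


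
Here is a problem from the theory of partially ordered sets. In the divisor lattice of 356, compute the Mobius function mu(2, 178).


In a divisor lattice, mu(a,b) = mu(b/a) where mu is the classical Mobius function.
b/a = 178/2 = 89
Prime factorization of 89: primes [89]
89 is squarefree with 1 prime factor(s), so mu(89) = (-1)^1 = -1


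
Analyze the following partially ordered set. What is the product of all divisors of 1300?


Divisors of 1300: [1, 2, 4, 5, 10, 13, 20, 25, 26, 50, 52, 65, 100, 130, 260, 325, 650, 1300]
Product = n^(d(n)/2) = 1300^(18/2)
Product = 10604499373000000000000000000


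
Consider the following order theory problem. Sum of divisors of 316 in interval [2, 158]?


Interval [2,158] in divisors of 316: [2, 158]
Sum = 160


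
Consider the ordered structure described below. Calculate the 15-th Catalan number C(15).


C(n) = C(2n, n) / (n+1).
C(30, 15) = 155117520
C(15) = 155117520 / 16 = 9694845


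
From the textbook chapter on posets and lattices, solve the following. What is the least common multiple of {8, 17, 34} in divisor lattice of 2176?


In a divisor lattice, join = lcm (least common multiple).
Compute lcm iteratively: start with first element, then lcm(current, next).
Elements: [8, 17, 34]
lcm(8,17) = 136
lcm(136,34) = 136
Final lcm = 136


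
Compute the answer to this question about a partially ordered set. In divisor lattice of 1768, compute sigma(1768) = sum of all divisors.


sigma(n) = sum of divisors.
Divisors of 1768: [1, 2, 4, 8, 13, 17, 26, 34, 52, 68, 104, 136, 221, 442, 884, 1768]
Sum = 3780


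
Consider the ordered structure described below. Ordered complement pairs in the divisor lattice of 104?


Complement pair (a,b): a meet b = bottom, a join b = top.
Here: gcd(a,b)=1 and lcm(a,b)=104, i.e. a*b=104 with a,b coprime.
Pairs found: (1,104), (8,13), (13,8), (104,1)
Total ordered pairs: 4


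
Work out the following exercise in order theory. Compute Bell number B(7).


B(n) = number of set partitions of an n-element set.
B(n) satisfies the recurrence: B(n+1) = sum_k C(n,k)*B(k).
B(7) = 877


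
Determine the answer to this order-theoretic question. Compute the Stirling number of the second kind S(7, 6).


S(n,k) = k*S(n-1,k) + S(n-1,k-1).
S(6,6) = 1, S(6,5) = 15
S(7,6) = 6*1 + 15 = 6 + 15
S(7,6) = 21


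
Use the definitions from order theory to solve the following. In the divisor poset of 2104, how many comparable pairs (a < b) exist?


A comparable pair {a,b} has a < b or b < a in the order.
Count unordered pairs where one element is strictly below the other.
Examples: {1,2}, {1,4}, {1,8}, {1,263}, ...
Total comparable pairs: 22


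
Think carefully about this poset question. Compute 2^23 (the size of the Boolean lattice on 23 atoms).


Power set = 2^n.
2^23 = 8388608


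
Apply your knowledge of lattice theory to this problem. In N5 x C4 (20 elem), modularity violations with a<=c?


Modular law: if a <= c then a v (b ^ c) = (a v b) ^ c.
Check all triples (a,b,c) with a <= c among 20 elements.
  e.g. a=(a,0), b=(c,0), c=(b,0): lhs=(a,0) != rhs=(b,0)
  e.g. a=(a,0), b=(c,1), c=(b,0): lhs=(a,0) != rhs=(b,0)
Total violating triples: 40


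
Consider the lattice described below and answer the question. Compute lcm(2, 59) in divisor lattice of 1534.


In a divisor lattice, join = lcm (least common multiple).
gcd(2,59) = 1
lcm(2,59) = 2*59/gcd = 118/1 = 118


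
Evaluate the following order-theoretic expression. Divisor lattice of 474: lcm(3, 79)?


Join=lcm.
gcd(3,79)=1
lcm=237


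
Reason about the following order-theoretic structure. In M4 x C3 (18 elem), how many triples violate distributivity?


Distributive law: a ^ (b v c) = (a ^ b) v (a ^ c).
Check all 18^3 = 5832 ordered triples (a,b,c).
  e.g. a=(a1,0), b=(a2,0), c=(a3,0): lhs=(a1,0) != rhs=(0,0)
  e.g. a=(a1,0), b=(a2,0), c=(a3,1): lhs=(a1,0) != rhs=(0,0)
Total violating triples: 648


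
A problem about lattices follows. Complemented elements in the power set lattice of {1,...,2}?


An element a is complemented if some b has a meet b = bottom, a join b = top.
every subset A has complement S\A, so all elements are complemented.
Complemented elements: {}, {1}, {2}, {1,2}
Count: 4


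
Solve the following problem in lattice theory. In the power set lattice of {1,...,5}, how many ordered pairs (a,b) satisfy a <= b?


The order relation is {(a,b) : a <= b}, reflexive so it includes (a,a).
Examples: ({},{}), ({},{1,2}), ({},{1,2,3}), ({},{1,2,3,4}), ({},{1,2,3,4,5}), ...
Total ordered pairs: 243


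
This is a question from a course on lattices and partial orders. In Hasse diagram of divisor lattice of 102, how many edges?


A cover relation a -< b holds when a < b with no c strictly between.
Cover relations:
  1 -< 2
  1 -< 3
  1 -< 17
  2 -< 6
  2 -< 34
  3 -< 6
  3 -< 51
  6 -< 102
  ...4 more
Total: 12


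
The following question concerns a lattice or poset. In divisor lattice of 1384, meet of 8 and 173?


In a divisor lattice, meet = gcd (greatest common divisor).
By Euclidean algorithm or factoring: gcd(8,173) = 1


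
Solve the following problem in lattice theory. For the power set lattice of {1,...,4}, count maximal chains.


A maximal chain goes from the minimum element to a maximal element via cover relations.
Counting all min-to-max paths in the cover graph.
Total maximal chains: 24


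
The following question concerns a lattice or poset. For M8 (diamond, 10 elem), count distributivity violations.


Distributive law: a ^ (b v c) = (a ^ b) v (a ^ c).
Check all 10^3 = 1000 ordered triples (a,b,c).
  e.g. a=a1, b=a2, c=a3: lhs=a1 != rhs=0
  e.g. a=a1, b=a2, c=a4: lhs=a1 != rhs=0
Total violating triples: 336


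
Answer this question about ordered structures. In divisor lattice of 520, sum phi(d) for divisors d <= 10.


Divisors of 520 up to 10: [1, 2, 4, 5, 8, 10]
phi values: [1, 1, 2, 4, 4, 4]
Sum = 16


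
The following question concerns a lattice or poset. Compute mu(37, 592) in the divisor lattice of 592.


In a divisor lattice, mu(a,b) = mu(b/a) where mu is the classical Mobius function.
b/a = 592/37 = 16
Prime factorization of 16: primes [2]
16 is not squarefree, so mu(16) = 0


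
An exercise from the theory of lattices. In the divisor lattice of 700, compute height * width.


Height = length of longest chain minus 1; width = size of largest antichain.
A maximum chain: 1 | 7 | 35 | 175 | 350 | 700  (height 5).
A maximum antichain: {4, 10, 14, 25, 35}  (width 5).
Product = 5 * 5 = 25


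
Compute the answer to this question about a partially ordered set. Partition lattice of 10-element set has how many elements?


B(n) = number of set partitions of an n-element set.
B(n) satisfies the recurrence: B(n+1) = sum_k C(n,k)*B(k).
B(10) = 115975


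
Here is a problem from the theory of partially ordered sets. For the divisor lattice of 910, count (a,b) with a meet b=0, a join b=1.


Complement pair (a,b): a meet b = bottom, a join b = top.
Here: gcd(a,b)=1 and lcm(a,b)=910, i.e. a*b=910 with a,b coprime.
Pairs found: (1,910), (2,455), (5,182), (7,130), ... (12 more)
Total ordered pairs: 16


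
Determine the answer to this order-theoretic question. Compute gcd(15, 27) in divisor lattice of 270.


In a divisor lattice, meet = gcd (greatest common divisor).
By Euclidean algorithm or factoring: gcd(15,27) = 3


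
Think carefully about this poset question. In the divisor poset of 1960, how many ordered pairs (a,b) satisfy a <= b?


The order relation is {(a,b) : a <= b}, reflexive so it includes (a,a).
Examples: (1,1), (1,10), (1,14), (1,140), (1,196), ...
Total ordered pairs: 180


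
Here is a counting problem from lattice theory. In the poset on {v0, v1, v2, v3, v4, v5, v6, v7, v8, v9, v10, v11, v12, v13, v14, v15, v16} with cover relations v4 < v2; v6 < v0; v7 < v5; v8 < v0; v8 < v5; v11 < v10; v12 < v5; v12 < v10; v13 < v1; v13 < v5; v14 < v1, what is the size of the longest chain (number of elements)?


A chain is a totally ordered subset; we count the number of elements in a maximum chain.
Compute, for each element x, the size of the longest chain ending at x:
  v3: 1
  v4: 1
  v6: 1
  v7: 1
  v8: 1
  v9: 1
  ...
A maximum chain: v6 < v0
Number of elements in the longest chain: 2


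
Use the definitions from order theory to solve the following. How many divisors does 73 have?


Divisors of 73: [1, 73]
Count: 2


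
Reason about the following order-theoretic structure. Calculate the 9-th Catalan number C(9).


C(n) = C(2n, n) / (n+1).
C(18, 9) = 48620
C(9) = 48620 / 10 = 4862


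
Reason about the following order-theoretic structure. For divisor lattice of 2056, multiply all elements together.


Divisors of 2056: [1, 2, 4, 8, 257, 514, 1028, 2056]
Product = n^(d(n)/2) = 2056^(8/2)
Product = 17868678762496


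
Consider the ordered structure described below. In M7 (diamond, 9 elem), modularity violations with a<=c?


Modular law: if a <= c then a v (b ^ c) = (a v b) ^ c.
Check all triples (a,b,c) with a <= c among 9 elements.
This lattice is modular (diamonds M_m and their chain-products are modular).
Total violating triples: 0


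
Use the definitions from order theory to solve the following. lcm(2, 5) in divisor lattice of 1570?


Join=lcm.
gcd(2,5)=1
lcm=10


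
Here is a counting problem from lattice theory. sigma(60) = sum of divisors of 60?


sigma(n) = sum of divisors.
Divisors of 60: [1, 2, 3, 4, 5, 6, 10, 12, 15, 20, 30, 60]
Sum = 168


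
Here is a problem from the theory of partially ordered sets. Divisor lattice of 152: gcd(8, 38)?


Meet=gcd.
gcd(8,38)=2


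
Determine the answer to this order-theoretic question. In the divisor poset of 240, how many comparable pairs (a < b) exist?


A comparable pair {a,b} has a < b or b < a in the order.
Count unordered pairs where one element is strictly below the other.
Examples: {1,2}, {1,3}, {1,4}, {1,5}, ...
Total comparable pairs: 115


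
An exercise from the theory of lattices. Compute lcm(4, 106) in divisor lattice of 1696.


In a divisor lattice, join = lcm (least common multiple).
gcd(4,106) = 2
lcm(4,106) = 4*106/gcd = 424/2 = 212


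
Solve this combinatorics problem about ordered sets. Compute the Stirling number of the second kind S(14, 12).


S(n,k) = k*S(n-1,k) + S(n-1,k-1).
S(13,12) = 78, S(13,11) = 2431
S(14,12) = 12*78 + 2431 = 936 + 2431
S(14,12) = 3367


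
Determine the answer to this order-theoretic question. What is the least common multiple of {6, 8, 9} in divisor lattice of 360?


In a divisor lattice, join = lcm (least common multiple).
Compute lcm iteratively: start with first element, then lcm(current, next).
Elements: [6, 8, 9]
lcm(6,8) = 24
lcm(24,9) = 72
Final lcm = 72


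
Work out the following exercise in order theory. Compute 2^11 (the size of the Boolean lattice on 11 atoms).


Power set = 2^n.
2^11 = 2048


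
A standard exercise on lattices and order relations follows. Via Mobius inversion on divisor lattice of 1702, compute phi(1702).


phi(n) = n * prod_{p|n} (1 - 1/p).
Prime divisors of 1702: [2, 23, 37]
phi(1702) = 1702 * (1 - 1/2) * (1 - 1/23) * (1 - 1/37)
phi(1702) = 792


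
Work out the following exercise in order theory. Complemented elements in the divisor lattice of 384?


An element a is complemented if some b has a meet b = bottom, a join b = top.
a is complemented iff gcd(a, n/a)=1, i.e. a is a unitary divisor of 384.
Complemented elements: 1, 3, 128, 384
Count: 4


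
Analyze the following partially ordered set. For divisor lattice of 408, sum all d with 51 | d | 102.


Interval [51,102] in divisors of 408: [51, 102]
Sum = 153


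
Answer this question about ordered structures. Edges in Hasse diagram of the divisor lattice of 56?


A cover relation a -< b holds when a < b with no c strictly between.
Cover relations:
  1 -< 2
  1 -< 7
  2 -< 4
  2 -< 14
  4 -< 8
  4 -< 28
  7 -< 14
  8 -< 56
  ...2 more
Total: 10


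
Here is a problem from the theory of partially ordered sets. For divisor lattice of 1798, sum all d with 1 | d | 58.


Interval [1,58] in divisors of 1798: [1, 2, 29, 58]
Sum = 90


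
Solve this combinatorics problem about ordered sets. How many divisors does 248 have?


Divisors of 248: [1, 2, 4, 8, 31, 62, 124, 248]
Count: 8


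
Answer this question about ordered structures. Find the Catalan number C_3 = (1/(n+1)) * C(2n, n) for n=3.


C(n) = C(2n, n) / (n+1).
C(6, 3) = 20
C(3) = 20 / 4 = 5


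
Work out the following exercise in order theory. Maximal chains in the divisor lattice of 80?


A maximal chain goes from the minimum element to a maximal element via cover relations.
Counting all min-to-max paths in the cover graph.
Total maximal chains: 5


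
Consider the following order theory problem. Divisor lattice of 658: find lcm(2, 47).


In a divisor lattice, join = lcm (least common multiple).
gcd(2,47) = 1
lcm(2,47) = 2*47/gcd = 94/1 = 94


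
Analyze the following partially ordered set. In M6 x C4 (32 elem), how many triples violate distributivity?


Distributive law: a ^ (b v c) = (a ^ b) v (a ^ c).
Check all 32^3 = 32768 ordered triples (a,b,c).
  e.g. a=(a1,0), b=(a2,0), c=(a3,0): lhs=(a1,0) != rhs=(0,0)
  e.g. a=(a1,0), b=(a2,0), c=(a3,1): lhs=(a1,0) != rhs=(0,0)
Total violating triples: 7680


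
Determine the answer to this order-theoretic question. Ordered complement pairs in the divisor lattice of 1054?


Complement pair (a,b): a meet b = bottom, a join b = top.
Here: gcd(a,b)=1 and lcm(a,b)=1054, i.e. a*b=1054 with a,b coprime.
Pairs found: (1,1054), (2,527), (17,62), (31,34), ... (4 more)
Total ordered pairs: 8


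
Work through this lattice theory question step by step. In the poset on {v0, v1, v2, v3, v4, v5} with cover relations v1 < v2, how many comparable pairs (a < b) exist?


A comparable pair {a,b} has a < b or b < a in the order.
Count unordered pairs where one element is strictly below the other.
Examples: {v1,v2}
Total comparable pairs: 1


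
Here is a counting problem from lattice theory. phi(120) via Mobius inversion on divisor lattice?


phi(n) = n * prod_{p|n} (1 - 1/p).
Prime divisors of 120: [2, 3, 5]
phi(120) = 120 * (1 - 1/2) * (1 - 1/3) * (1 - 1/5)
phi(120) = 32


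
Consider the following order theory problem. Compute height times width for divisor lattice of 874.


Height = length of longest chain minus 1; width = size of largest antichain.
A maximum chain: 1 | 23 | 437 | 874  (height 3).
A maximum antichain: {2, 19, 23}  (width 3).
Product = 3 * 3 = 9


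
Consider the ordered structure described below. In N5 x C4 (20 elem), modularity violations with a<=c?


Modular law: if a <= c then a v (b ^ c) = (a v b) ^ c.
Check all triples (a,b,c) with a <= c among 20 elements.
  e.g. a=(a,0), b=(c,0), c=(b,0): lhs=(a,0) != rhs=(b,0)
  e.g. a=(a,0), b=(c,1), c=(b,0): lhs=(a,0) != rhs=(b,0)
Total violating triples: 40


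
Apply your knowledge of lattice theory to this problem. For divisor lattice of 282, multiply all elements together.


Divisors of 282: [1, 2, 3, 6, 47, 94, 141, 282]
Product = n^(d(n)/2) = 282^(8/2)
Product = 6324066576


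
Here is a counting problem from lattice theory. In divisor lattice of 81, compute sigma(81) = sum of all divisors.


sigma(n) = sum of divisors.
Divisors of 81: [1, 3, 9, 27, 81]
Sum = 121


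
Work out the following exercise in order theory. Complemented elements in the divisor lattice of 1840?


An element a is complemented if some b has a meet b = bottom, a join b = top.
a is complemented iff gcd(a, n/a)=1, i.e. a is a unitary divisor of 1840.
Complemented elements: 1, 5, 16, 23, 80, 115, ... (2 more)
Count: 8


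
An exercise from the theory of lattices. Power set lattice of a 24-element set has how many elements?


Power set = 2^n.
2^24 = 16777216


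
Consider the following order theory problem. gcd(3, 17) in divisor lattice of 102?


Meet=gcd.
gcd(3,17)=1


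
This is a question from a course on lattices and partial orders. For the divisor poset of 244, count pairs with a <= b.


The order relation is {(a,b) : a <= b}, reflexive so it includes (a,a).
Examples: (1,1), (1,122), (1,2), (1,244), (1,4), ...
Total ordered pairs: 18


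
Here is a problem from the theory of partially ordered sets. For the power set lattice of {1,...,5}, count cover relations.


A cover relation a -< b holds when a < b with no c strictly between.
Cover relations:
  {} -< {1}
  {} -< {2}
  {} -< {3}
  {} -< {4}
  {} -< {5}
  {1} -< {1,2}
  {1} -< {1,3}
  {1} -< {1,4}
  ...72 more
Total: 80


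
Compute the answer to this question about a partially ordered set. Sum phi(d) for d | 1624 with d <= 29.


Divisors of 1624 up to 29: [1, 2, 4, 7, 8, 14, 28, 29]
phi values: [1, 1, 2, 6, 4, 6, 12, 28]
Sum = 60


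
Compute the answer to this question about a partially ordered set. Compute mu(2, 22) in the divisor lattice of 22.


In a divisor lattice, mu(a,b) = mu(b/a) where mu is the classical Mobius function.
b/a = 22/2 = 11
Prime factorization of 11: primes [11]
11 is squarefree with 1 prime factor(s), so mu(11) = (-1)^1 = -1


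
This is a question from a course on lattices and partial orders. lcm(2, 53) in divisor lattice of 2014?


Join=lcm.
gcd(2,53)=1
lcm=106


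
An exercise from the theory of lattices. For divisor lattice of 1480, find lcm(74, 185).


In a divisor lattice, join = lcm (least common multiple).
Compute lcm iteratively: start with first element, then lcm(current, next).
Elements: [74, 185]
lcm(74,185) = 370
Final lcm = 370


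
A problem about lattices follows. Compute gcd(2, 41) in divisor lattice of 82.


In a divisor lattice, meet = gcd (greatest common divisor).
By Euclidean algorithm or factoring: gcd(2,41) = 1


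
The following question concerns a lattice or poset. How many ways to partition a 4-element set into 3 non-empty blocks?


S(n,k) = k*S(n-1,k) + S(n-1,k-1).
S(3,3) = 1, S(3,2) = 3
S(4,3) = 3*1 + 3 = 3 + 3
S(4,3) = 6


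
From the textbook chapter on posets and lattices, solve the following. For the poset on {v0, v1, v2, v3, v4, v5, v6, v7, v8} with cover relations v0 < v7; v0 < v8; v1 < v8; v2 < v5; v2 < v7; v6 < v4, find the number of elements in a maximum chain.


A chain is a totally ordered subset; we count the number of elements in a maximum chain.
Compute, for each element x, the size of the longest chain ending at x:
  v0: 1
  v1: 1
  v2: 1
  v3: 1
  v6: 1
  v4: 2
  ...
A maximum chain: v6 < v4
Number of elements in the longest chain: 2


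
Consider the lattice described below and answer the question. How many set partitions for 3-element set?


B(n) = number of set partitions of an n-element set.
B(n) satisfies the recurrence: B(n+1) = sum_k C(n,k)*B(k).
B(3) = 5


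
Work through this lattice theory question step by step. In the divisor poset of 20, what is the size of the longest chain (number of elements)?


A chain is a totally ordered subset; we count the number of elements in a maximum chain.
Compute, for each element x, the size of the longest chain ending at x:
  1: 1
  2: 2
  5: 2
  4: 3
  10: 3
  20: 4
A maximum chain: 1 < 2 < 4 < 20
Number of elements in the longest chain: 4


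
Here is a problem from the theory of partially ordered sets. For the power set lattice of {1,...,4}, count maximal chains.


A maximal chain goes from the minimum element to a maximal element via cover relations.
Counting all min-to-max paths in the cover graph.
Total maximal chains: 24


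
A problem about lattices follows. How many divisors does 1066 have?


Divisors of 1066: [1, 2, 13, 26, 41, 82, 533, 1066]
Count: 8


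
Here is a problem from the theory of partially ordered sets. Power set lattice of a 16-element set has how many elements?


Power set = 2^n.
2^16 = 65536


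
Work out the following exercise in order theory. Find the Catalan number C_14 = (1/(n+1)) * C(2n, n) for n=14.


C(n) = C(2n, n) / (n+1).
C(28, 14) = 40116600
C(14) = 40116600 / 15 = 2674440


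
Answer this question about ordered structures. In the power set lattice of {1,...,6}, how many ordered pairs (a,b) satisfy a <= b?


The order relation is {(a,b) : a <= b}, reflexive so it includes (a,a).
Examples: ({},{}), ({},{1,2}), ({},{1,2,3}), ({},{1,2,3,4}), ({},{1,2,3,4,5}), ...
Total ordered pairs: 729


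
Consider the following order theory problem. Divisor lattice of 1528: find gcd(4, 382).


In a divisor lattice, meet = gcd (greatest common divisor).
By Euclidean algorithm or factoring: gcd(4,382) = 2


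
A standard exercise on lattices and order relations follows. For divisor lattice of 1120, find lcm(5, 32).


In a divisor lattice, join = lcm (least common multiple).
Compute lcm iteratively: start with first element, then lcm(current, next).
Elements: [5, 32]
lcm(5,32) = 160
Final lcm = 160


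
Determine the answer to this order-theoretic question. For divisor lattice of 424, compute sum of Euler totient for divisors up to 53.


Divisors of 424 up to 53: [1, 2, 4, 8, 53]
phi values: [1, 1, 2, 4, 52]
Sum = 60


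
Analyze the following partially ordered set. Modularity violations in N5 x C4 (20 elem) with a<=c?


Modular law: if a <= c then a v (b ^ c) = (a v b) ^ c.
Check all triples (a,b,c) with a <= c among 20 elements.
  e.g. a=(a,0), b=(c,0), c=(b,0): lhs=(a,0) != rhs=(b,0)
  e.g. a=(a,0), b=(c,1), c=(b,0): lhs=(a,0) != rhs=(b,0)
Total violating triples: 40
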